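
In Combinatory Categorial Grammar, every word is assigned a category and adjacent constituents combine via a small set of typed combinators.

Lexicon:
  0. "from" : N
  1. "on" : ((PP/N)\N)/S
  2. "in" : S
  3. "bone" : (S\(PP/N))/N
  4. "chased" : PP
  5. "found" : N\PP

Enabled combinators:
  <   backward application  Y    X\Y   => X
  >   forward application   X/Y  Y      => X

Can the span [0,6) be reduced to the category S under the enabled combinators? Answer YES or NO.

YES

[0,6] S   <
  [0,3] PP/N   <
    [0,1] "from" : N
    [1,3] (PP/N)\N   >
      [1,2] "on" : ((PP/N)\N)/S
      [2,3] "in" : S
  [3,6] S\(PP/N)   >
    [3,4] "bone" : (S\(PP/N))/N
    [4,6] N   <
      [4,5] "chased" : PP
      [5,6] "found" : N\PP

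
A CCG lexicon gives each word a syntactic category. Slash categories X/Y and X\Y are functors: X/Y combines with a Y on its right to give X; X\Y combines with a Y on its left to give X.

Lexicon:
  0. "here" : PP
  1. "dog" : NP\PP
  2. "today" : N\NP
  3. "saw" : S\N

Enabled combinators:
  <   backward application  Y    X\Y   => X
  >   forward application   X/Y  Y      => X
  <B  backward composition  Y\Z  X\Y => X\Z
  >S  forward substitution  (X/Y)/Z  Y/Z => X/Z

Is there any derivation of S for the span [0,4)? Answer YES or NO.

[0,4] S   <
  [0,1] "here" : PP
  [1,4] S\PP   <B
    [1,3] N\PP   <B
      [1,2] "dog" : NP\PP
      [2,3] "today" : N\NP
    [3,4] "saw" : S\N

YES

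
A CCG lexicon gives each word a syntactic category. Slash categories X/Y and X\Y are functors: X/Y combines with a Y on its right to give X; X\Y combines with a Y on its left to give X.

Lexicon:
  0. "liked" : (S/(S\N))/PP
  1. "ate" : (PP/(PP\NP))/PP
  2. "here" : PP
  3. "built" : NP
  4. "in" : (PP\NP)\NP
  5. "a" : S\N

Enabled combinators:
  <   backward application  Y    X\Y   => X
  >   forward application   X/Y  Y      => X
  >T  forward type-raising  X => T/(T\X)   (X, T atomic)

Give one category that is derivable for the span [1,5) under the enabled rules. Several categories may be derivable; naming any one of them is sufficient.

PP

[0,6] S   >
  [0,5] S/(S\N)   >
    [0,1] "liked" : (S/(S\N))/PP
    [1,5] PP   >
      [1,3] PP/(PP\NP)   >
        [1,2] "ate" : (PP/(PP\NP))/PP
        [2,3] "here" : PP
      [3,5] PP\NP   <
        [3,4] "built" : NP
        [4,5] "in" : (PP\NP)\NP
  [5,6] "a" : S\N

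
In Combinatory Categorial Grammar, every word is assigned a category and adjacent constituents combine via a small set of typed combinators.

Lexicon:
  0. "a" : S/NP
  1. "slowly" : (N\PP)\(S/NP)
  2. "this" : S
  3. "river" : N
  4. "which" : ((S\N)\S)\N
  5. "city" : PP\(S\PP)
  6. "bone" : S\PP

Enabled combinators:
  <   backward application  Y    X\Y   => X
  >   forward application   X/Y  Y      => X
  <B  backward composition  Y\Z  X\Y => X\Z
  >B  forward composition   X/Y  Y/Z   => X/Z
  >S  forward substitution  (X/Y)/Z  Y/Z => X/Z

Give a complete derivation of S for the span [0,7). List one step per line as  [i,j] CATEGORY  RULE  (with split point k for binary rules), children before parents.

[0,1] S/NP  lex  "a"
[1,2] (N\PP)\(S/NP)  lex  "slowly"
[0,2] N\PP  <  k=1
[2,3] S  lex  "this"
[3,4] N  lex  "river"
[4,5] ((S\N)\S)\N  lex  "which"
[3,5] (S\N)\S  <  k=4
[2,5] S\N  <  k=3
[0,5] S\PP  <B  k=2
[5,6] PP\(S\PP)  lex  "city"
[0,6] PP  <  k=5
[6,7] S\PP  lex  "bone"
[0,7] S  <  k=6

[0,7] S   <
  [0,6] PP   <
    [0,5] S\PP   <B
      [0,2] N\PP   <
        [0,1] "a" : S/NP
        [1,2] "slowly" : (N\PP)\(S/NP)
      [2,5] S\N   <
        [2,3] "this" : S
        [3,5] (S\N)\S   <
          [3,4] "river" : N
          [4,5] "which" : ((S\N)\S)\N
    [5,6] "city" : PP\(S\PP)
  [6,7] "bone" : S\PP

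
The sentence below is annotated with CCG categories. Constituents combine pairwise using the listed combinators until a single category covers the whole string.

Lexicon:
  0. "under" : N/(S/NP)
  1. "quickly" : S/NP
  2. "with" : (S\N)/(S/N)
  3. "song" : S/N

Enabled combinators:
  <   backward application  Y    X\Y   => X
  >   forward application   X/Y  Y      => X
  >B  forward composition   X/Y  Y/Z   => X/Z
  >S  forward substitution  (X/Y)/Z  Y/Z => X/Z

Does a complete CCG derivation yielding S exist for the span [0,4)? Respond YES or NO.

YES

[0,4] S   <
  [0,2] N   >
    [0,1] "under" : N/(S/NP)
    [1,2] "quickly" : S/NP
  [2,4] S\N   >
    [2,3] "with" : (S\N)/(S/N)
    [3,4] "song" : S/N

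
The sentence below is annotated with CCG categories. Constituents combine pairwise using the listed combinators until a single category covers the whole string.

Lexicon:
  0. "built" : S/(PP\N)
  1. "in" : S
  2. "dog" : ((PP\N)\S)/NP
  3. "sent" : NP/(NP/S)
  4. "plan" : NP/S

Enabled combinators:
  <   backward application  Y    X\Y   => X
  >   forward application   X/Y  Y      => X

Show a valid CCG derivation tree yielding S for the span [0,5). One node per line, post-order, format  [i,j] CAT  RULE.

[0,5] S   >
  [0,1] "built" : S/(PP\N)
  [1,5] PP\N   <
    [1,2] "in" : S
    [2,5] (PP\N)\S   >
      [2,3] "dog" : ((PP\N)\S)/NP
      [3,5] NP   >
        [3,4] "sent" : NP/(NP/S)
        [4,5] "plan" : NP/S

[0,1] S/(PP\N)  lex  "built"
[1,2] S  lex  "in"
[2,3] ((PP\N)\S)/NP  lex  "dog"
[3,4] NP/(NP/S)  lex  "sent"
[4,5] NP/S  lex  "plan"
[3,5] NP  >  k=4
[2,5] (PP\N)\S  >  k=3
[1,5] PP\N  <  k=2
[0,5] S  >  k=1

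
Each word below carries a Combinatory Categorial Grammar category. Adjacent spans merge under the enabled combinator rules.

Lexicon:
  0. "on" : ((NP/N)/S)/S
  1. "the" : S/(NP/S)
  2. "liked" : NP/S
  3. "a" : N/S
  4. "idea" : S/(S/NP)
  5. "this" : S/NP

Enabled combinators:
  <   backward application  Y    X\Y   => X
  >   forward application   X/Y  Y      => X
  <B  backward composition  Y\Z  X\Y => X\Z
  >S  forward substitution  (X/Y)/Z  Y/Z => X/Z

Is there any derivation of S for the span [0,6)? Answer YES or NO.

((NP/N)/S)/S S/(NP/S) NP/S N/S S/(S/NP) S/NP
CKY chart[0,6] = {NP}; S ∉ chart

NO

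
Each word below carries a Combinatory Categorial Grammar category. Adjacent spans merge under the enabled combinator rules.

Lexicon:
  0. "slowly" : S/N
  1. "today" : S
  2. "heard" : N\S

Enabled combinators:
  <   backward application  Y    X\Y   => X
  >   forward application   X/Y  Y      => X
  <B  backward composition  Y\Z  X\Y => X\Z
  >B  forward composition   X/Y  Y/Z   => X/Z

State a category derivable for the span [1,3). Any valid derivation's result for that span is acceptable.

N

[0,3] S   >
  [0,1] "slowly" : S/N
  [1,3] N   <
    [1,2] "today" : S
    [2,3] "heard" : N\S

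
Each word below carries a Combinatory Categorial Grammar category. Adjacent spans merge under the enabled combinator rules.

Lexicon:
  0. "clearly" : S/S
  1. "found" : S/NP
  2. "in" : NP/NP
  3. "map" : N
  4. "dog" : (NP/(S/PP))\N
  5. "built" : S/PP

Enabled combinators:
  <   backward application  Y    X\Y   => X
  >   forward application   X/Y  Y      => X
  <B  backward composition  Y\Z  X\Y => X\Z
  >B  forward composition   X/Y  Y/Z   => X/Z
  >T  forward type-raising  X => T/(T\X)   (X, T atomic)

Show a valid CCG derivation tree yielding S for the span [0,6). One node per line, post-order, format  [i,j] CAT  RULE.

[0,1] S/S  lex  "clearly"
[1,2] S/NP  lex  "found"
[0,2] S/NP  >B  k=1
[2,3] NP/NP  lex  "in"
[0,3] S/NP  >B  k=2
[3,4] N  lex  "map"
[4,5] (NP/(S/PP))\N  lex  "dog"
[3,5] NP/(S/PP)  <  k=4
[5,6] S/PP  lex  "built"
[3,6] NP  >  k=5
[0,6] S  >  k=3

[0,6] S   >
  [0,3] S/NP   >B
    [0,2] S/NP   >B
      [0,1] "clearly" : S/S
      [1,2] "found" : S/NP
    [2,3] "in" : NP/NP
  [3,6] NP   >
    [3,5] NP/(S/PP)   <
      [3,4] "map" : N
      [4,5] "dog" : (NP/(S/PP))\N
    [5,6] "built" : S/PP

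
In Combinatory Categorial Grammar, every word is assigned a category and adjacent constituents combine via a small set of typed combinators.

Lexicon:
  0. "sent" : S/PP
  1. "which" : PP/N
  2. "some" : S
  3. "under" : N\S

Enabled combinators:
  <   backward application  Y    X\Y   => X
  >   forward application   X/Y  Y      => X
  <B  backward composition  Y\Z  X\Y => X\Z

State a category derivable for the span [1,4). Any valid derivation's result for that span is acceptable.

PP

[0,4] S   >
  [0,1] "sent" : S/PP
  [1,4] PP   >
    [1,2] "which" : PP/N
    [2,4] N   <
      [2,3] "some" : S
      [3,4] "under" : N\S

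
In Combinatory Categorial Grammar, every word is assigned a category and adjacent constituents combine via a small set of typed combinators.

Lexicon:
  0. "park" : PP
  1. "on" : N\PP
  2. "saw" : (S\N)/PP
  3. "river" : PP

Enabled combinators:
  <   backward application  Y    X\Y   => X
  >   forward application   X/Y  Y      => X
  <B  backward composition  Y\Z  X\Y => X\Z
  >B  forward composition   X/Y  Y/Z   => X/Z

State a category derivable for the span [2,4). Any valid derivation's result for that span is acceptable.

S\N

[0,4] S   <
  [0,2] N   <
    [0,1] "park" : PP
    [1,2] "on" : N\PP
  [2,4] S\N   >
    [2,3] "saw" : (S\N)/PP
    [3,4] "river" : PP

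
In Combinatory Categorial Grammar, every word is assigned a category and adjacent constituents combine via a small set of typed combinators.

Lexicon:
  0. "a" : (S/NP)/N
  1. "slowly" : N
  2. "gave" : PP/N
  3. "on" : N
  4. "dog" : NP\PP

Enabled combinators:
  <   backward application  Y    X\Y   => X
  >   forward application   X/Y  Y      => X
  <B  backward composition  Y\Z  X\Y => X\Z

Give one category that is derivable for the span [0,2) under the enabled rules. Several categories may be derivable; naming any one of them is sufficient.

[0,5] S   >
  [0,2] S/NP   >
    [0,1] "a" : (S/NP)/N
    [1,2] "slowly" : N
  [2,5] NP   <
    [2,4] PP   >
      [2,3] "gave" : PP/N
      [3,4] "on" : N
    [4,5] "dog" : NP\PP

S/NP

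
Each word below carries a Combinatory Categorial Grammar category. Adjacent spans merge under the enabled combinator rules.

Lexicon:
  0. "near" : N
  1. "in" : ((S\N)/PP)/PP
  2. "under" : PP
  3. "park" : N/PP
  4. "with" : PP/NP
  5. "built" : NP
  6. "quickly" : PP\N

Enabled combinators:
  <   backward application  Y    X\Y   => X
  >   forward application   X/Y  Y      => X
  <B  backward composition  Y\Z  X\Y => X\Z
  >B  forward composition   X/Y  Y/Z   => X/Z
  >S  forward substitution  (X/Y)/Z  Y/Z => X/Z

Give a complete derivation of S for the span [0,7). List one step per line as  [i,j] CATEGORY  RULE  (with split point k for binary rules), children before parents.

[0,7] S   <
  [0,1] "near" : N
  [1,7] S\N   >
    [1,3] (S\N)/PP   >
      [1,2] "in" : ((S\N)/PP)/PP
      [2,3] "under" : PP
    [3,7] PP   <
      [3,6] N   >
        [3,5] N/NP   >B
          [3,4] "park" : N/PP
          [4,5] "with" : PP/NP
        [5,6] "built" : NP
      [6,7] "quickly" : PP\N

[0,1] N  lex  "near"
[1,2] ((S\N)/PP)/PP  lex  "in"
[2,3] PP  lex  "under"
[1,3] (S\N)/PP  >  k=2
[3,4] N/PP  lex  "park"
[4,5] PP/NP  lex  "with"
[3,5] N/NP  >B  k=4
[5,6] NP  lex  "built"
[3,6] N  >  k=5
[6,7] PP\N  lex  "quickly"
[3,7] PP  <  k=6
[1,7] S\N  >  k=3
[0,7] S  <  k=1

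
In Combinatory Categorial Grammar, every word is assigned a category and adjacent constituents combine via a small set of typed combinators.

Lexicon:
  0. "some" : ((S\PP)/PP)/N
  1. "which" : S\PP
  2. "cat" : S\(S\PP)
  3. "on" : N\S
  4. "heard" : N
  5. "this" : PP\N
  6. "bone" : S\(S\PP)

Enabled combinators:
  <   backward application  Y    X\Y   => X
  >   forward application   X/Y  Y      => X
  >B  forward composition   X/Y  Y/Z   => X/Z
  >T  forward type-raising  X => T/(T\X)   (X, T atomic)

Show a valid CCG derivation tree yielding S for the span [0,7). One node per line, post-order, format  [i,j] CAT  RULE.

[0,1] ((S\PP)/PP)/N  lex  "some"
[1,2] S\PP  lex  "which"
[2,3] S\(S\PP)  lex  "cat"
[1,3] S  <  k=2
[3,4] N\S  lex  "on"
[1,4] N  <  k=3
[0,4] (S\PP)/PP  >  k=1
[4,5] N  lex  "heard"
[5,6] PP\N  lex  "this"
[4,6] PP  <  k=5
[0,6] S\PP  >  k=4
[6,7] S\(S\PP)  lex  "bone"
[0,7] S  <  k=6

[0,7] S   <
  [0,6] S\PP   >
    [0,4] (S\PP)/PP   >
      [0,1] "some" : ((S\PP)/PP)/N
      [1,4] N   <
        [1,3] S   <
          [1,2] "which" : S\PP
          [2,3] "cat" : S\(S\PP)
        [3,4] "on" : N\S
    [4,6] PP   <
      [4,5] "heard" : N
      [5,6] "this" : PP\N
  [6,7] "bone" : S\(S\PP)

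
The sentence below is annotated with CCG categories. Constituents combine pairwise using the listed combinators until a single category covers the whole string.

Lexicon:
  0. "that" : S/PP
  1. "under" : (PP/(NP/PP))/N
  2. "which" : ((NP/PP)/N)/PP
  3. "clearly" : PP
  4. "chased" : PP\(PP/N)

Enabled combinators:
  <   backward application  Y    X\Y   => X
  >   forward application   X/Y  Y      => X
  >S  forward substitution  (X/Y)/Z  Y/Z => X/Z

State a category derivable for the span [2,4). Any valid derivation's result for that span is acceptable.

[0,5] S   >
  [0,1] "that" : S/PP
  [1,5] PP   <
    [1,4] PP/N   >S
      [1,2] "under" : (PP/(NP/PP))/N
      [2,4] (NP/PP)/N   >
        [2,3] "which" : ((NP/PP)/N)/PP
        [3,4] "clearly" : PP
    [4,5] "chased" : PP\(PP/N)

(NP/PP)/N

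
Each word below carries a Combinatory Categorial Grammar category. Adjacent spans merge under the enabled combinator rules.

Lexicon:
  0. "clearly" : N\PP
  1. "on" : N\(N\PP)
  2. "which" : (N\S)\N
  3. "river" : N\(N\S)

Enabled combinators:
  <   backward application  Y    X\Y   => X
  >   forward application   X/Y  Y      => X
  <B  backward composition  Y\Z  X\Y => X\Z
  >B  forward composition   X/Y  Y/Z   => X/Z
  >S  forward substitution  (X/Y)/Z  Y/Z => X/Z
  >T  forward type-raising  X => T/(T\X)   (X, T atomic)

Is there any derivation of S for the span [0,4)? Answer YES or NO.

N\PP N\(N\PP) (N\S)\N N\(N\S)
CKY chart[0,4] = {N, N/(N\N), NP/(NP\N), PP/(PP\N), S/(S\N)}; S ∉ chart

NO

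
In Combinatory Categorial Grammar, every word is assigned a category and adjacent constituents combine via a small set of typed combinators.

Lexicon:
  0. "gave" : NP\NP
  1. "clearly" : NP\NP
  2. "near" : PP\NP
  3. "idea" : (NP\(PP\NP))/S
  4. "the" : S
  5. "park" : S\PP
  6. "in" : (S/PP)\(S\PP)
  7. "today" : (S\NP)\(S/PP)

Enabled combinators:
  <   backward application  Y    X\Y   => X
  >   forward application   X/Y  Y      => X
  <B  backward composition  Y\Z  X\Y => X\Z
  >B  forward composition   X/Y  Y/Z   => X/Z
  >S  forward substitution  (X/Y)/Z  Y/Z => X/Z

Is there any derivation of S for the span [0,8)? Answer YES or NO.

[0,8] S   <
  [0,5] NP   <
    [0,3] PP\NP   <B
      [0,1] "gave" : NP\NP
      [1,3] PP\NP   <B
        [1,2] "clearly" : NP\NP
        [2,3] "near" : PP\NP
    [3,5] NP\(PP\NP)   >
      [3,4] "idea" : (NP\(PP\NP))/S
      [4,5] "the" : S
  [5,8] S\NP   <
    [5,7] S/PP   <
      [5,6] "park" : S\PP
      [6,7] "in" : (S/PP)\(S\PP)
    [7,8] "today" : (S\NP)\(S/PP)

YES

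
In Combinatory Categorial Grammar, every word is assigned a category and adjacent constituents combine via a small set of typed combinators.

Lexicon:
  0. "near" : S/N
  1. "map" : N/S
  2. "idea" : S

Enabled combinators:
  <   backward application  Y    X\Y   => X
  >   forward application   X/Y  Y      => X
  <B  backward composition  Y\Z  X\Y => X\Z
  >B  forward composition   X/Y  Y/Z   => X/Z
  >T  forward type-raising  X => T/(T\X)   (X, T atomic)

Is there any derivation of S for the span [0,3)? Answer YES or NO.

[0,3] S   >
  [0,1] "near" : S/N
  [1,3] N   >
    [1,2] "map" : N/S
    [2,3] "idea" : S

YES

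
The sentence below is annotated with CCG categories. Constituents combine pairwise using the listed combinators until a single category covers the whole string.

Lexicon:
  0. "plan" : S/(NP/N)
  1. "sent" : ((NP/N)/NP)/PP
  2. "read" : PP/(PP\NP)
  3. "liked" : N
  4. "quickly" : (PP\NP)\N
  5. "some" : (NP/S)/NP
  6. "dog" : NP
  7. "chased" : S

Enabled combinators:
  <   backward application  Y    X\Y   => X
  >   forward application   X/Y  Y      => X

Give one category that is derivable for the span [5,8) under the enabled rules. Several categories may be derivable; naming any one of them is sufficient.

[0,8] S   >
  [0,1] "plan" : S/(NP/N)
  [1,8] NP/N   >
    [1,5] (NP/N)/NP   >
      [1,2] "sent" : ((NP/N)/NP)/PP
      [2,5] PP   >
        [2,3] "read" : PP/(PP\NP)
        [3,5] PP\NP   <
          [3,4] "liked" : N
          [4,5] "quickly" : (PP\NP)\N
    [5,8] NP   >
      [5,7] NP/S   >
        [5,6] "some" : (NP/S)/NP
        [6,7] "dog" : NP
      [7,8] "chased" : S

NP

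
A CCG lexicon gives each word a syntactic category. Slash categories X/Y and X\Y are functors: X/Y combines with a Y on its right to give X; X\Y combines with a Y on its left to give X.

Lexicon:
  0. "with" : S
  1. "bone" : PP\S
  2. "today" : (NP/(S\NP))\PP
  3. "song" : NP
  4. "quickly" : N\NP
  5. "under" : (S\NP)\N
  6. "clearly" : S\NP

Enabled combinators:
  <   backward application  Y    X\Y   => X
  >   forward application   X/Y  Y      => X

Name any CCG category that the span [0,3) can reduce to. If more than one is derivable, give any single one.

NP/(S\NP)

[0,7] S   <
  [0,6] NP   >
    [0,3] NP/(S\NP)   <
      [0,2] PP   <
        [0,1] "with" : S
        [1,2] "bone" : PP\S
      [2,3] "today" : (NP/(S\NP))\PP
    [3,6] S\NP   <
      [3,5] N   <
        [3,4] "song" : NP
        [4,5] "quickly" : N\NP
      [5,6] "under" : (S\NP)\N
  [6,7] "clearly" : S\NP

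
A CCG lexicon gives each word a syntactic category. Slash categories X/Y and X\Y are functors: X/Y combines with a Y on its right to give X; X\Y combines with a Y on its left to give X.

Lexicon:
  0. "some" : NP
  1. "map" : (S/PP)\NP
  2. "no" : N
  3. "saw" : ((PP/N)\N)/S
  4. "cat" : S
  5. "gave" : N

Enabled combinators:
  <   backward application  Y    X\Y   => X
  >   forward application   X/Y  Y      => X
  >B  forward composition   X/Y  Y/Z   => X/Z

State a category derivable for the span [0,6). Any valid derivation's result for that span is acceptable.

S

[0,6] S   >
  [0,5] S/N   >B
    [0,2] S/PP   <
      [0,1] "some" : NP
      [1,2] "map" : (S/PP)\NP
    [2,5] PP/N   <
      [2,3] "no" : N
      [3,5] (PP/N)\N   >
        [3,4] "saw" : ((PP/N)\N)/S
        [4,5] "cat" : S
  [5,6] "gave" : N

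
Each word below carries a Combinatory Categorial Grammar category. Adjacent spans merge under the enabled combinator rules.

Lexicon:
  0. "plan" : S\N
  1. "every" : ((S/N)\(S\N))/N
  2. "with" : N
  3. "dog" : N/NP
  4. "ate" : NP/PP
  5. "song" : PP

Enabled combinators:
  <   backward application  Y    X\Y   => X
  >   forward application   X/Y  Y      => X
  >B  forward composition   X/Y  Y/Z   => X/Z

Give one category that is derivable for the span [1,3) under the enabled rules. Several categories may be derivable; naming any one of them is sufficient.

[0,6] S   >
  [0,3] S/N   <
    [0,1] "plan" : S\N
    [1,3] (S/N)\(S\N)   >
      [1,2] "every" : ((S/N)\(S\N))/N
      [2,3] "with" : N
  [3,6] N   >
    [3,4] "dog" : N/NP
    [4,6] NP   >
      [4,5] "ate" : NP/PP
      [5,6] "song" : PP

(S/N)\(S\N)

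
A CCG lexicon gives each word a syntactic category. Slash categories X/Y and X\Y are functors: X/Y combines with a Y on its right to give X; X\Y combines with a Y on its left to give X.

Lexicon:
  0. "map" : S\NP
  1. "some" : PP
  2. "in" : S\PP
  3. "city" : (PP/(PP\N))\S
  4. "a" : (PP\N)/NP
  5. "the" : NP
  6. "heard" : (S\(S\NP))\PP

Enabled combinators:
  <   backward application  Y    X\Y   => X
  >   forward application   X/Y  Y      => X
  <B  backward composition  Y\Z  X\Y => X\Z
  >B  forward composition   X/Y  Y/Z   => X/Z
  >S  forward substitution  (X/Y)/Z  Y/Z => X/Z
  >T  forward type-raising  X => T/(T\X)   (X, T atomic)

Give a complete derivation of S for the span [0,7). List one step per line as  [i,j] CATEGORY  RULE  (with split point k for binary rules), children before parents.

[0,7] S   <
  [0,1] "map" : S\NP
  [1,7] S\(S\NP)   <
    [1,6] PP   >
      [1,4] PP/(PP\N)   <
        [1,3] S   <
          [1,2] "some" : PP
          [2,3] "in" : S\PP
        [3,4] "city" : (PP/(PP\N))\S
      [4,6] PP\N   >
        [4,5] "a" : (PP\N)/NP
        [5,6] "the" : NP
    [6,7] "heard" : (S\(S\NP))\PP

[0,1] S\NP  lex  "map"
[1,2] PP  lex  "some"
[2,3] S\PP  lex  "in"
[1,3] S  <  k=2
[3,4] (PP/(PP\N))\S  lex  "city"
[1,4] PP/(PP\N)  <  k=3
[4,5] (PP\N)/NP  lex  "a"
[5,6] NP  lex  "the"
[4,6] PP\N  >  k=5
[1,6] PP  >  k=4
[6,7] (S\(S\NP))\PP  lex  "heard"
[1,7] S\(S\NP)  <  k=6
[0,7] S  <  k=1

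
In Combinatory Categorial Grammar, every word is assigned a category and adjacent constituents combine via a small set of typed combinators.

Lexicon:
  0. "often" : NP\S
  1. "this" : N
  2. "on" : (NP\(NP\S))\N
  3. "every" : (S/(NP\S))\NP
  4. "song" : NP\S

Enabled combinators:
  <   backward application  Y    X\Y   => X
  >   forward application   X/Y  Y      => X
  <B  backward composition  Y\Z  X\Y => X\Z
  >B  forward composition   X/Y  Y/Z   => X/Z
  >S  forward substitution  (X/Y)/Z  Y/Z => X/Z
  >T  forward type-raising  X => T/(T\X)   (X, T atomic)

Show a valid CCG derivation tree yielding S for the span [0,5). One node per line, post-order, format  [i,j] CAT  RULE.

[0,1] NP\S  lex  "often"
[1,2] N  lex  "this"
[2,3] (NP\(NP\S))\N  lex  "on"
[1,3] NP\(NP\S)  <  k=2
[0,3] NP  <  k=1
[3,4] (S/(NP\S))\NP  lex  "every"
[0,4] S/(NP\S)  <  k=3
[4,5] NP\S  lex  "song"
[0,5] S  >  k=4

[0,5] S   >
  [0,4] S/(NP\S)   <
    [0,3] NP   <
      [0,1] "often" : NP\S
      [1,3] NP\(NP\S)   <
        [1,2] "this" : N
        [2,3] "on" : (NP\(NP\S))\N
    [3,4] "every" : (S/(NP\S))\NP
  [4,5] "song" : NP\S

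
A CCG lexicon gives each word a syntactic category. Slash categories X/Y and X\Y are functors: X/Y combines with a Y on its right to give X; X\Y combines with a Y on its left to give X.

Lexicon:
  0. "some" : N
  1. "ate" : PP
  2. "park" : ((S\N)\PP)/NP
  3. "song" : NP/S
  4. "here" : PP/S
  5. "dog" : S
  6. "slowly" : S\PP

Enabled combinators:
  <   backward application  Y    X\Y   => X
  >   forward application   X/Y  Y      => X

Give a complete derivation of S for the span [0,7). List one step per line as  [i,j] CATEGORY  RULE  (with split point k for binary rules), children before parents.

[0,1] N  lex  "some"
[1,2] PP  lex  "ate"
[2,3] ((S\N)\PP)/NP  lex  "park"
[3,4] NP/S  lex  "song"
[4,5] PP/S  lex  "here"
[5,6] S  lex  "dog"
[4,6] PP  >  k=5
[6,7] S\PP  lex  "slowly"
[4,7] S  <  k=6
[3,7] NP  >  k=4
[2,7] (S\N)\PP  >  k=3
[1,7] S\N  <  k=2
[0,7] S  <  k=1

[0,7] S   <
  [0,1] "some" : N
  [1,7] S\N   <
    [1,2] "ate" : PP
    [2,7] (S\N)\PP   >
      [2,3] "park" : ((S\N)\PP)/NP
      [3,7] NP   >
        [3,4] "song" : NP/S
        [4,7] S   <
          [4,6] PP   >
            [4,5] "here" : PP/S
            [5,6] "dog" : S
          [6,7] "slowly" : S\PP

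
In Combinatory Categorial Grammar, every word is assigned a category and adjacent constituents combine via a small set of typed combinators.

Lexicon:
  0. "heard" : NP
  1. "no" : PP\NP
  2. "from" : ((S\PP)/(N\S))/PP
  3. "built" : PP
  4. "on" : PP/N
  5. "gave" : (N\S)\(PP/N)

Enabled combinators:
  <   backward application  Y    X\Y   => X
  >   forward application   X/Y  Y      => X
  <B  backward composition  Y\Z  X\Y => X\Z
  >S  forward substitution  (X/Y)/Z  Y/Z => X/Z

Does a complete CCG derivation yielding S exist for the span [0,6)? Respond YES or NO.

YES

[0,6] S   <
  [0,2] PP   <
    [0,1] "heard" : NP
    [1,2] "no" : PP\NP
  [2,6] S\PP   >
    [2,4] (S\PP)/(N\S)   >
      [2,3] "from" : ((S\PP)/(N\S))/PP
      [3,4] "built" : PP
    [4,6] N\S   <
      [4,5] "on" : PP/N
      [5,6] "gave" : (N\S)\(PP/N)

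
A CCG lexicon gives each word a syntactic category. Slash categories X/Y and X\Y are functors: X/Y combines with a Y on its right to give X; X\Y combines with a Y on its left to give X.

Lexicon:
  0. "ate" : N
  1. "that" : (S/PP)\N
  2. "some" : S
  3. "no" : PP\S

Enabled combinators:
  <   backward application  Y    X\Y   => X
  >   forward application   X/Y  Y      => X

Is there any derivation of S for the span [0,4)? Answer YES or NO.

[0,4] S   >
  [0,2] S/PP   <
    [0,1] "ate" : N
    [1,2] "that" : (S/PP)\N
  [2,4] PP   <
    [2,3] "some" : S
    [3,4] "no" : PP\S

YES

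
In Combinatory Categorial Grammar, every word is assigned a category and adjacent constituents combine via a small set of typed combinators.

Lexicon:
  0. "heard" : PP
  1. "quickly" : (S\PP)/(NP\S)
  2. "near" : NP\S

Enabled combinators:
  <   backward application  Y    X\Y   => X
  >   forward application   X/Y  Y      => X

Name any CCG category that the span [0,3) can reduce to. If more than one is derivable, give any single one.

[0,3] S   <
  [0,1] "heard" : PP
  [1,3] S\PP   >
    [1,2] "quickly" : (S\PP)/(NP\S)
    [2,3] "near" : NP\S

S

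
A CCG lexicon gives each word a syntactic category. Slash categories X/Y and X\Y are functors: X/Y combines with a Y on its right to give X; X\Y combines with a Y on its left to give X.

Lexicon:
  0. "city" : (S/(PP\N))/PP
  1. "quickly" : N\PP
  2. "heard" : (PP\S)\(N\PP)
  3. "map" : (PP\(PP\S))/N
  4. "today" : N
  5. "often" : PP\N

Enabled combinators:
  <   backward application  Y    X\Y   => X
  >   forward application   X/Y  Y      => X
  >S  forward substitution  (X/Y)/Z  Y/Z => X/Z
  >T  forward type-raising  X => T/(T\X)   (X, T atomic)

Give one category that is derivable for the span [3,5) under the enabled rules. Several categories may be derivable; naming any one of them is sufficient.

[0,6] S   >
  [0,5] S/(PP\N)   >
    [0,1] "city" : (S/(PP\N))/PP
    [1,5] PP   <
      [1,3] PP\S   <
        [1,2] "quickly" : N\PP
        [2,3] "heard" : (PP\S)\(N\PP)
      [3,5] PP\(PP\S)   >
        [3,4] "map" : (PP\(PP\S))/N
        [4,5] "today" : N
  [5,6] "often" : PP\N

PP\(PP\S)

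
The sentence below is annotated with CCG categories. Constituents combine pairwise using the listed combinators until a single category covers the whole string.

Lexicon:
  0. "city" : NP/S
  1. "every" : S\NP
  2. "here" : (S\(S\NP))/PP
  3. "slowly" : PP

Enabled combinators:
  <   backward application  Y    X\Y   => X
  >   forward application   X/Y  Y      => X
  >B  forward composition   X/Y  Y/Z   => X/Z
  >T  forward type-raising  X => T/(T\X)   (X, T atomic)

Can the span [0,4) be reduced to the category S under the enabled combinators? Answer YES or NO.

NP/S S\NP (S\(S\NP))/PP PP
CKY chart[0,4] = {N/(N\NP), NP, NP/(NP\NP), NP/(S\S), PP/(PP\NP), S/(S\NP)}; S ∉ chart

NO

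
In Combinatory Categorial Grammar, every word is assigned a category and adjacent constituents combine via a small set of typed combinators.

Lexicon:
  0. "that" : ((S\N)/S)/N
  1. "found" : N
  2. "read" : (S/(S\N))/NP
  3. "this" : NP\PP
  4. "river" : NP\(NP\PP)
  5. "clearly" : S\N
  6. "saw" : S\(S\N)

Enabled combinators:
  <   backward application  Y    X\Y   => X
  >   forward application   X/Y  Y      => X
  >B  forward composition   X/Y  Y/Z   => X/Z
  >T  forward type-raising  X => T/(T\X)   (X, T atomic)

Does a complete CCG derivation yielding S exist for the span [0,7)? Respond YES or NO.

YES

[0,7] S   <
  [0,6] S\N   >
    [0,2] (S\N)/S   >
      [0,1] "that" : ((S\N)/S)/N
      [1,2] "found" : N
    [2,6] S   >
      [2,5] S/(S\N)   >
        [2,3] "read" : (S/(S\N))/NP
        [3,5] NP   <
          [3,4] "this" : NP\PP
          [4,5] "river" : NP\(NP\PP)
      [5,6] "clearly" : S\N
  [6,7] "saw" : S\(S\N)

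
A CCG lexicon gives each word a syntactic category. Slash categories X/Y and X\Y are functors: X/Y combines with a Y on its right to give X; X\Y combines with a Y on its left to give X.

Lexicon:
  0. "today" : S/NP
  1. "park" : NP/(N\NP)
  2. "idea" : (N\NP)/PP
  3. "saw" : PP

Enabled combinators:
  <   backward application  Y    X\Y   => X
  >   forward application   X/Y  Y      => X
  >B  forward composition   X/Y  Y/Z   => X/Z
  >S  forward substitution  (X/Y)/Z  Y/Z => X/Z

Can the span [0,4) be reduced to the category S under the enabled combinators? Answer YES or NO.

[0,4] S   >
  [0,1] "today" : S/NP
  [1,4] NP   >
    [1,2] "park" : NP/(N\NP)
    [2,4] N\NP   >
      [2,3] "idea" : (N\NP)/PP
      [3,4] "saw" : PP

YES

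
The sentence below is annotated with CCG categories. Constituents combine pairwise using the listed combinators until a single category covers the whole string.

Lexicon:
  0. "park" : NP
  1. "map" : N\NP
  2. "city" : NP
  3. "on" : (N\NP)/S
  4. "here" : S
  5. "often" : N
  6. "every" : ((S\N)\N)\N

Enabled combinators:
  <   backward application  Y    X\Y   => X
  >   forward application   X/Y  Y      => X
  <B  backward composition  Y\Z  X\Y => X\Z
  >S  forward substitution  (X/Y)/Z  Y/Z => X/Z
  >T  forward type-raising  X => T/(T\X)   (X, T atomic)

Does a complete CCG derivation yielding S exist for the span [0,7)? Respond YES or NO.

[0,7] S   <
  [0,2] N   <
    [0,1] "park" : NP
    [1,2] "map" : N\NP
  [2,7] S\N   <
    [2,5] N   >
      [2,3] N/(N\NP)   >T
        [2,3] "city" : NP
      [3,5] N\NP   >
        [3,4] "on" : (N\NP)/S
        [4,5] "here" : S
    [5,7] (S\N)\N   <
      [5,6] "often" : N
      [6,7] "every" : ((S\N)\N)\N

YES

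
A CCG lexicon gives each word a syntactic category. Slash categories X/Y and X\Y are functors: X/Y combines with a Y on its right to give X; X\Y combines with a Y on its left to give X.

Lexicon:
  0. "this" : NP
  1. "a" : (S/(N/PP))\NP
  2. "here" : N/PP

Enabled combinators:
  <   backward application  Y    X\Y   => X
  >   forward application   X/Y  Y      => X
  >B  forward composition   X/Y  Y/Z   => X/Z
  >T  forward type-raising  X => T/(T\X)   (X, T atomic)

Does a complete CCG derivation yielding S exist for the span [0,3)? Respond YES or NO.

YES

[0,3] S   >
  [0,2] S/(N/PP)   <
    [0,1] "this" : NP
    [1,2] "a" : (S/(N/PP))\NP
  [2,3] "here" : N/PP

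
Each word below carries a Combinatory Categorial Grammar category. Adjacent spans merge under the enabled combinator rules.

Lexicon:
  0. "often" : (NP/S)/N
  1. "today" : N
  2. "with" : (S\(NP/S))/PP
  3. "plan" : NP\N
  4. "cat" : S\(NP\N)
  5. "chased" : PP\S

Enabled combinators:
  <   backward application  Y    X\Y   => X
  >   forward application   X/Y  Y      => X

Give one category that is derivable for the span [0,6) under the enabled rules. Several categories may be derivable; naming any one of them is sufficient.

[0,6] S   <
  [0,2] NP/S   >
    [0,1] "often" : (NP/S)/N
    [1,2] "today" : N
  [2,6] S\(NP/S)   >
    [2,3] "with" : (S\(NP/S))/PP
    [3,6] PP   <
      [3,5] S   <
        [3,4] "plan" : NP\N
        [4,5] "cat" : S\(NP\N)
      [5,6] "chased" : PP\S

S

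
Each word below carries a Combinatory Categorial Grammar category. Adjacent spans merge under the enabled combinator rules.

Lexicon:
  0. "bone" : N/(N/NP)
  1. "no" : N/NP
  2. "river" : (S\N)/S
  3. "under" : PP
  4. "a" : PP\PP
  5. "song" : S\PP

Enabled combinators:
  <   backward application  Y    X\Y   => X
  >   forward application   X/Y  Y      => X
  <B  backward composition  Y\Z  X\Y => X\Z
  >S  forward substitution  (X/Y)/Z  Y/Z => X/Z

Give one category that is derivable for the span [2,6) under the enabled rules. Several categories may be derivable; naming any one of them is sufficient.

S\N

[0,6] S   <
  [0,2] N   >
    [0,1] "bone" : N/(N/NP)
    [1,2] "no" : N/NP
  [2,6] S\N   >
    [2,3] "river" : (S\N)/S
    [3,6] S   <
      [3,4] "under" : PP
      [4,6] S\PP   <B
        [4,5] "a" : PP\PP
        [5,6] "song" : S\PP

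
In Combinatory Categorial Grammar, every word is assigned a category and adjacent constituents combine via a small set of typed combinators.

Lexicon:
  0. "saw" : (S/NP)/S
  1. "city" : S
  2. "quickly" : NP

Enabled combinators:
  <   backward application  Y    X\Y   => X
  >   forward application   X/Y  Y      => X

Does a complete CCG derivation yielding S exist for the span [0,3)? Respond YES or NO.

YES

[0,3] S   >
  [0,2] S/NP   >
    [0,1] "saw" : (S/NP)/S
    [1,2] "city" : S
  [2,3] "quickly" : NP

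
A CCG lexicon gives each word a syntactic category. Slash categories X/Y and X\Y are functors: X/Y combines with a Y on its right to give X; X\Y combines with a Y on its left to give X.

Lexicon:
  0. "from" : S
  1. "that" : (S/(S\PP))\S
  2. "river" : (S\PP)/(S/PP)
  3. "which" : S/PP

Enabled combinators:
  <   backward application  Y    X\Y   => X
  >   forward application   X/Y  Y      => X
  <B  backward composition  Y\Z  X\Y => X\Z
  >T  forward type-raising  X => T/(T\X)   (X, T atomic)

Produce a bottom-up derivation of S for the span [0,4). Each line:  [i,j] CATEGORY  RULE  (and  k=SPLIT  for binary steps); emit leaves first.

[0,1] S  lex  "from"
[1,2] (S/(S\PP))\S  lex  "that"
[0,2] S/(S\PP)  <  k=1
[2,3] (S\PP)/(S/PP)  lex  "river"
[3,4] S/PP  lex  "which"
[2,4] S\PP  >  k=3
[0,4] S  >  k=2

[0,4] S   >
  [0,2] S/(S\PP)   <
    [0,1] "from" : S
    [1,2] "that" : (S/(S\PP))\S
  [2,4] S\PP   >
    [2,3] "river" : (S\PP)/(S/PP)
    [3,4] "which" : S/PP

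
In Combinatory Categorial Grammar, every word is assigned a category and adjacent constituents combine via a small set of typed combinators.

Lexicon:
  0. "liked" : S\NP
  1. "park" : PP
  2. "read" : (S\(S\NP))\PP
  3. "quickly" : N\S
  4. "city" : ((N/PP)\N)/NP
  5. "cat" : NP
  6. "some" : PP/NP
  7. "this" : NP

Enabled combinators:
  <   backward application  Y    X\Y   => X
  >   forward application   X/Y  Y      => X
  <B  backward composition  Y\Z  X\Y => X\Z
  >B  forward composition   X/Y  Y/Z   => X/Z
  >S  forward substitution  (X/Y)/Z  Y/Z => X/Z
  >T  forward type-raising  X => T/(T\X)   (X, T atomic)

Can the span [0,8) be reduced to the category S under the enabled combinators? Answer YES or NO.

NO

S\NP PP (S\(S\NP))\PP N\S ((N/PP)\N)/NP NP PP/NP NP
CKY chart[0,8] = {N, N/(NP\NP), N/(N\N), N/(PP\PP), NP/(NP\N), PP/(PP\N), S/(S\N)}; S ∉ chart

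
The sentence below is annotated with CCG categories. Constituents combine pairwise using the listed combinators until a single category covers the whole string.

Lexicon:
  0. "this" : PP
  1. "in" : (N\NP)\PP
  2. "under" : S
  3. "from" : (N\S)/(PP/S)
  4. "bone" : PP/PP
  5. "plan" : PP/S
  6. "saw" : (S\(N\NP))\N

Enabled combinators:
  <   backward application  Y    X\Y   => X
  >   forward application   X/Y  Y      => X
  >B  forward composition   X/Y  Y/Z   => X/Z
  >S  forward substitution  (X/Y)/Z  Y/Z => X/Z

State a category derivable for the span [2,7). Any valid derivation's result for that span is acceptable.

S\(N\NP)

[0,7] S   <
  [0,2] N\NP   <
    [0,1] "this" : PP
    [1,2] "in" : (N\NP)\PP
  [2,7] S\(N\NP)   <
    [2,6] N   <
      [2,3] "under" : S
      [3,6] N\S   >
        [3,4] "from" : (N\S)/(PP/S)
        [4,6] PP/S   >B
          [4,5] "bone" : PP/PP
          [5,6] "plan" : PP/S
    [6,7] "saw" : (S\(N\NP))\N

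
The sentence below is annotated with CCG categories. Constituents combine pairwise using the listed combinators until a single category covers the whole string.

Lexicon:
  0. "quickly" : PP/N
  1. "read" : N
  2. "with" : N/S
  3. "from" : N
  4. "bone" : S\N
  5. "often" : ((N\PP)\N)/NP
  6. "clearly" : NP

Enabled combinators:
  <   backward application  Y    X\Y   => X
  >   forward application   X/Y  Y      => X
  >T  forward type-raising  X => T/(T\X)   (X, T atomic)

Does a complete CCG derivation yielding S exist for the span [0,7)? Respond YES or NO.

NO

PP/N N N/S N S\N ((N\PP)\N)/NP NP
CKY chart[0,7] = {N, N/(N\N), NP/(NP\N), PP/(PP\N), S/(S\N)}; S ∉ chart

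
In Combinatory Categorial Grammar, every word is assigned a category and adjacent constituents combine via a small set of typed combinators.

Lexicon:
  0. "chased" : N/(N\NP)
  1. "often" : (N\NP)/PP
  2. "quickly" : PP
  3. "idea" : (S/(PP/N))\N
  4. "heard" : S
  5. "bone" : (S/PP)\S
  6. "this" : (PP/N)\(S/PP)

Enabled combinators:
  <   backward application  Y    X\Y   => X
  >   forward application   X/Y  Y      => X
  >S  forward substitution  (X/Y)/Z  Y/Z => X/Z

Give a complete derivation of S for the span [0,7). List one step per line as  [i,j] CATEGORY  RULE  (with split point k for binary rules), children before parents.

[0,7] S   >
  [0,4] S/(PP/N)   <
    [0,3] N   >
      [0,1] "chased" : N/(N\NP)
      [1,3] N\NP   >
        [1,2] "often" : (N\NP)/PP
        [2,3] "quickly" : PP
    [3,4] "idea" : (S/(PP/N))\N
  [4,7] PP/N   <
    [4,6] S/PP   <
      [4,5] "heard" : S
      [5,6] "bone" : (S/PP)\S
    [6,7] "this" : (PP/N)\(S/PP)

[0,1] N/(N\NP)  lex  "chased"
[1,2] (N\NP)/PP  lex  "often"
[2,3] PP  lex  "quickly"
[1,3] N\NP  >  k=2
[0,3] N  >  k=1
[3,4] (S/(PP/N))\N  lex  "idea"
[0,4] S/(PP/N)  <  k=3
[4,5] S  lex  "heard"
[5,6] (S/PP)\S  lex  "bone"
[4,6] S/PP  <  k=5
[6,7] (PP/N)\(S/PP)  lex  "this"
[4,7] PP/N  <  k=6
[0,7] S  >  k=4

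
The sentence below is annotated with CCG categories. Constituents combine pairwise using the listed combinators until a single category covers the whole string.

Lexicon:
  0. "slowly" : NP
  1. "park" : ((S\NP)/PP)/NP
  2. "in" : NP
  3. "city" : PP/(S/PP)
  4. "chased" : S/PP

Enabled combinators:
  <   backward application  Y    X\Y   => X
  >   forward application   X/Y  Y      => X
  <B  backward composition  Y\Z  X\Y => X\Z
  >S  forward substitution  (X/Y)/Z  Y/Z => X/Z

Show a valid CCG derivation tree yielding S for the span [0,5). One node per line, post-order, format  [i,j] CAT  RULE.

[0,1] NP  lex  "slowly"
[1,2] ((S\NP)/PP)/NP  lex  "park"
[2,3] NP  lex  "in"
[1,3] (S\NP)/PP  >  k=2
[3,4] PP/(S/PP)  lex  "city"
[4,5] S/PP  lex  "chased"
[3,5] PP  >  k=4
[1,5] S\NP  >  k=3
[0,5] S  <  k=1

[0,5] S   <
  [0,1] "slowly" : NP
  [1,5] S\NP   >
    [1,3] (S\NP)/PP   >
      [1,2] "park" : ((S\NP)/PP)/NP
      [2,3] "in" : NP
    [3,5] PP   >
      [3,4] "city" : PP/(S/PP)
      [4,5] "chased" : S/PP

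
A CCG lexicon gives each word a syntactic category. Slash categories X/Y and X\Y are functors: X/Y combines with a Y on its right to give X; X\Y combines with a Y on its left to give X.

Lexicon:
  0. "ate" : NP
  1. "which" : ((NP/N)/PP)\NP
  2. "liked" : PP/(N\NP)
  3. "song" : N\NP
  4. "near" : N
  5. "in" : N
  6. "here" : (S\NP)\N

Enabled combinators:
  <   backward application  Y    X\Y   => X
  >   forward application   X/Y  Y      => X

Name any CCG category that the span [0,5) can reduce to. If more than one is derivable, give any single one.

[0,7] S   <
  [0,5] NP   >
    [0,4] NP/N   >
      [0,2] (NP/N)/PP   <
        [0,1] "ate" : NP
        [1,2] "which" : ((NP/N)/PP)\NP
      [2,4] PP   >
        [2,3] "liked" : PP/(N\NP)
        [3,4] "song" : N\NP
    [4,5] "near" : N
  [5,7] S\NP   <
    [5,6] "in" : N
    [6,7] "here" : (S\NP)\N

NP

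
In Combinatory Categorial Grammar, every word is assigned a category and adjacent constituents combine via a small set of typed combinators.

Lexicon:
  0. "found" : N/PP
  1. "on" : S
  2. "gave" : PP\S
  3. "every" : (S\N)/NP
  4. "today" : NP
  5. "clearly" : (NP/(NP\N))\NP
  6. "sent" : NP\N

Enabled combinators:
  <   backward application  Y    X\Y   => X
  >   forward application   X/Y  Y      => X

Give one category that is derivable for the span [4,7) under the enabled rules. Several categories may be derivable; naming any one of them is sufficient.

NP

[0,7] S   <
  [0,3] N   >
    [0,1] "found" : N/PP
    [1,3] PP   <
      [1,2] "on" : S
      [2,3] "gave" : PP\S
  [3,7] S\N   >
    [3,4] "every" : (S\N)/NP
    [4,7] NP   >
      [4,6] NP/(NP\N)   <
        [4,5] "today" : NP
        [5,6] "clearly" : (NP/(NP\N))\NP
      [6,7] "sent" : NP\N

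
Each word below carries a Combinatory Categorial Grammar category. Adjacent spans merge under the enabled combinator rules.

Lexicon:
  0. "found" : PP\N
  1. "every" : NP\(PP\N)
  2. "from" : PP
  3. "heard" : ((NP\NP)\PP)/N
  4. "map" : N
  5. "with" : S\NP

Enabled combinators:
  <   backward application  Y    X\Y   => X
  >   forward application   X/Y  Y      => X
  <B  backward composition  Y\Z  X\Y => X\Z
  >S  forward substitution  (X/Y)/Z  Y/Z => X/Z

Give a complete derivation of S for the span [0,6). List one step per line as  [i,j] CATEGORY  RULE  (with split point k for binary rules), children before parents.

[0,1] PP\N  lex  "found"
[1,2] NP\(PP\N)  lex  "every"
[0,2] NP  <  k=1
[2,3] PP  lex  "from"
[3,4] ((NP\NP)\PP)/N  lex  "heard"
[4,5] N  lex  "map"
[3,5] (NP\NP)\PP  >  k=4
[2,5] NP\NP  <  k=3
[5,6] S\NP  lex  "with"
[2,6] S\NP  <B  k=5
[0,6] S  <  k=2

[0,6] S   <
  [0,2] NP   <
    [0,1] "found" : PP\N
    [1,2] "every" : NP\(PP\N)
  [2,6] S\NP   <B
    [2,5] NP\NP   <
      [2,3] "from" : PP
      [3,5] (NP\NP)\PP   >
        [3,4] "heard" : ((NP\NP)\PP)/N
        [4,5] "map" : N
    [5,6] "with" : S\NP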